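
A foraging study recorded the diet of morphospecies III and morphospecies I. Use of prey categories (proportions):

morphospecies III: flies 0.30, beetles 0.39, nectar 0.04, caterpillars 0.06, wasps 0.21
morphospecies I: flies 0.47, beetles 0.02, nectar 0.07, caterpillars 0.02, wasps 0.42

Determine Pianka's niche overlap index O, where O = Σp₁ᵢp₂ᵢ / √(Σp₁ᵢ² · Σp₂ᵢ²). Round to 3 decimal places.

Σ p₁ᵢp₂ᵢ = 0.1410 + 0.0078 + 0.0028 + 0.0012 + 0.0882 = 0.2410
Σp_1ᵢ² = 0.30² + 0.39² + 0.04² + 0.06² + 0.21² = 0.0900 + 0.1521 + 0.0016 + 0.0036 + 0.0441 = 0.2914
Σp_2ᵢ² = 0.47² + 0.02² + 0.07² + 0.02² + 0.42² = 0.2209 + 0.0004 + 0.0049 + 0.0004 + 0.1764 = 0.4030
O = 0.2410 / √(0.2914 × 0.4030) = 0.2410 / 0.342687 = 0.70327

0.703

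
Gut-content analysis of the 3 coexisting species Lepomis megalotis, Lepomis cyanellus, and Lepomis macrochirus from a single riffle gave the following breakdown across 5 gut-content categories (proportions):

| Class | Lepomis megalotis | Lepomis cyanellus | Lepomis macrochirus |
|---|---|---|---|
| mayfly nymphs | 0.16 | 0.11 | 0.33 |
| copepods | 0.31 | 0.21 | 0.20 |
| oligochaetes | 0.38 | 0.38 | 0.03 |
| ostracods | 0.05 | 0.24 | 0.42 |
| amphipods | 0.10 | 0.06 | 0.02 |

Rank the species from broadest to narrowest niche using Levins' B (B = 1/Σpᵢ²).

Lepomis cyanellus > Lepomis megalotis > Lepomis macrochirus

Σp_megaᵢ² = 0.16² + 0.31² + 0.38² + 0.05² + 0.10² = 0.0256 + 0.0961 + 0.1444 + 0.0025 + 0.0100 = 0.2786
B_mega = 1 / 0.2786 = 3.5894
Σp_cyanᵢ² = 0.11² + 0.21² + 0.38² + 0.24² + 0.06² = 0.0121 + 0.0441 + 0.1444 + 0.0576 + 0.0036 = 0.2618
B_cyan = 1 / 0.2618 = 3.8197
Σp_macrᵢ² = 0.33² + 0.20² + 0.03² + 0.42² + 0.02² = 0.1089 + 0.0400 + 0.0009 + 0.1764 + 0.0004 = 0.3266
B_macr = 1 / 0.3266 = 3.0618
Ranking by B (broadest → narrowest): Lepomis cyanellus (3.82) > Lepomis megalotis (3.59) > Lepomis macrochirus (3.06)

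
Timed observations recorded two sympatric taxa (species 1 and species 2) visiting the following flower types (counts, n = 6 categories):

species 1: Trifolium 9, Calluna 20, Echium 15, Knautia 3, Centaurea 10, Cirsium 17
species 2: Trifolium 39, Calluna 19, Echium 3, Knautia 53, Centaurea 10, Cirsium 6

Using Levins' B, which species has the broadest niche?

species 1

Proportions for species 1 (n=74): 9/74=0.1216, 20/74=0.2703, 15/74=0.2027, 3/74=0.0405, 10/74=0.1351, 17/74=0.2297
Proportions for species 2 (n=130): 39/130=0.3000, 19/130=0.1462, 3/130=0.0231, 53/130=0.4077, 10/130=0.0769, 6/130=0.0462
Σp_1ᵢ² = 0.1216² + 0.2703² + 0.2027² + 0.0405² + 0.1351² + 0.2297² = 0.014787 + 0.073062 + 0.041087 + 0.001640 + 0.018252 + 0.052762 = 0.201590
B_1 = 1 / 0.201590 = 4.9606
Σp_2ᵢ² = 0.3000² + 0.1462² + 0.0231² + 0.4077² + 0.0769² + 0.0462² = 0.090000 + 0.021374 + 0.000534 + 0.166219 + 0.005914 + 0.002134 = 0.286175
B_2 = 1 / 0.286175 = 3.4944
Highest B → broadest niche (most generalist): species 1 (B = 4.96).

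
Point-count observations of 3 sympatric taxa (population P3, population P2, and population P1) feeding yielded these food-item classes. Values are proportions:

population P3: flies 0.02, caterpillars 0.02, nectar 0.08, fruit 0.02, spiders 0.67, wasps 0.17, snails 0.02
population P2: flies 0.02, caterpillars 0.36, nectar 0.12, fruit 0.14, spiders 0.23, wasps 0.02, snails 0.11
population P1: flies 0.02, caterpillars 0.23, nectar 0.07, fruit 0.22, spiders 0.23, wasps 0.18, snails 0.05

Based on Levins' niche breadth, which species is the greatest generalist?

Σp_P3ᵢ² = 0.02² + 0.02² + 0.08² + 0.02² + 0.67² + 0.17² + 0.02² = 0.0004 + 0.0004 + 0.0064 + 0.0004 + 0.4489 + 0.0289 + 0.0004 = 0.4858
B_P3 = 1 / 0.4858 = 2.0585
Σp_P2ᵢ² = 0.02² + 0.36² + 0.12² + 0.14² + 0.23² + 0.02² + 0.11² = 0.0004 + 0.1296 + 0.0144 + 0.0196 + 0.0529 + 0.0004 + 0.0121 = 0.2294
B_P2 = 1 / 0.2294 = 4.3592
Σp_P1ᵢ² = 0.02² + 0.23² + 0.07² + 0.22² + 0.23² + 0.18² + 0.05² = 0.0004 + 0.0529 + 0.0049 + 0.0484 + 0.0529 + 0.0324 + 0.0025 = 0.1944
B_P1 = 1 / 0.1944 = 5.1440
Highest B → broadest niche (most generalist): population P1 (B = 5.14).

population P1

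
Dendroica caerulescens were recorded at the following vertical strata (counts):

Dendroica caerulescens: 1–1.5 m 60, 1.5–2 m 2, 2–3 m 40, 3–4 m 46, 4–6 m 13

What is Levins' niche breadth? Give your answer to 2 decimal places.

Proportions for Dendroica caerulescens (n=161): 60/161=0.3727, 2/161=0.0124, 40/161=0.2484, 46/161=0.2857, 13/161=0.0807
Σpᵢ² = 0.3727² + 0.0124² + 0.2484² + 0.2857² + 0.0807² = 0.138905 + 0.000154 + 0.061703 + 0.081624 + 0.006512 = 0.288898
B = 1 / 0.288898 = 3.4614

3.46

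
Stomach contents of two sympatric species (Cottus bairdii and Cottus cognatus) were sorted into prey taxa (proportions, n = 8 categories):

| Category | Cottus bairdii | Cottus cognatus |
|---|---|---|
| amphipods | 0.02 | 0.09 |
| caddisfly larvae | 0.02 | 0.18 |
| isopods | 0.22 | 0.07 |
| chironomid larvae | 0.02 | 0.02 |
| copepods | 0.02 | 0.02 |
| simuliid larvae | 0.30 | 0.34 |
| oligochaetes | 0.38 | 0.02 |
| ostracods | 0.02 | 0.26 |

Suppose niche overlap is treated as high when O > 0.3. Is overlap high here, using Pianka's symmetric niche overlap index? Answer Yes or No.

Yes

Σ p₁ᵢp₂ᵢ = 0.0018 + 0.0036 + 0.0154 + 0.0004 + 0.0004 + 0.1020 + 0.0076 + 0.0052 = 0.1364
Σp_1ᵢ² = 0.02² + 0.02² + 0.22² + 0.02² + 0.02² + 0.30² + 0.38² + 0.02² = 0.0004 + 0.0004 + 0.0484 + 0.0004 + 0.0004 + 0.0900 + 0.1444 + 0.0004 = 0.2848
Σp_2ᵢ² = 0.09² + 0.18² + 0.07² + 0.02² + 0.02² + 0.34² + 0.02² + 0.26² = 0.0081 + 0.0324 + 0.0049 + 0.0004 + 0.0004 + 0.1156 + 0.0004 + 0.0676 = 0.2298
O = 0.1364 / √(0.2848 × 0.2298) = 0.1364 / 0.25583 = 0.5332
O = 0.5332 > 0.3 → Yes.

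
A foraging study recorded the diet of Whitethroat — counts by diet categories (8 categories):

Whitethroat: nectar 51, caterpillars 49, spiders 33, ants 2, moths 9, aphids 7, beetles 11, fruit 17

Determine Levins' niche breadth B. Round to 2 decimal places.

Proportions for Whitethroat (n=179): 51/179=0.2849, 49/179=0.2737, 33/179=0.1844, 2/179=0.0112, 9/179=0.0503, 7/179=0.0391, 11/179=0.0615, 17/179=0.0950
Σpᵢ² = 0.2849² + 0.2737² + 0.1844² + 0.0112² + 0.0503² + 0.0391² + 0.0615² + 0.0950² = 0.081168 + 0.074912 + 0.034003 + 0.000125 + 0.002530 + 0.001529 + 0.003782 + 0.009025 = 0.207074
B = 1 / 0.207074 = 4.8292

4.83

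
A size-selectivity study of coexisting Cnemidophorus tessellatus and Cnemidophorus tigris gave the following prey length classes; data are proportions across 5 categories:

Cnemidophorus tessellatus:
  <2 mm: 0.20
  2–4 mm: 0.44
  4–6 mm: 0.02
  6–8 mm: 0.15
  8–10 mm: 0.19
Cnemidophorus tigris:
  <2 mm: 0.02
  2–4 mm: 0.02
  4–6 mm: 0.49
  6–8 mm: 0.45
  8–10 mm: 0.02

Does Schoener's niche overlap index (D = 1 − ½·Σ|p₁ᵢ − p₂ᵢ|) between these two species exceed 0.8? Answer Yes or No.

No

Σ|p₁ᵢ − p₂ᵢ| = 0.18 + 0.42 + 0.47 + 0.30 + 0.17 = 1.54
D = 1 − ½ × 1.54 = 1 − 0.770 = 0.2300
D = 0.2300 < 0.8 → No.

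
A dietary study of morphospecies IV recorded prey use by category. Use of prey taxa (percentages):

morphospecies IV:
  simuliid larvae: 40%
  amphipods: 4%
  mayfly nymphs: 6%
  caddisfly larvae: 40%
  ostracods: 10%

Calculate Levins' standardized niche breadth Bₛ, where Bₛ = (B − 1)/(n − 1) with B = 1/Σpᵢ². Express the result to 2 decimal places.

Convert percentages to proportions (divide by 100).
Σpᵢ² = 0.40² + 0.04² + 0.06² + 0.40² + 0.10² = 0.1600 + 0.0016 + 0.0036 + 0.1600 + 0.0100 = 0.3352
B = 1 / 0.3352 = 2.9833
Bₛ = (B − 1)/(n − 1) = (2.9833 − 1)/(5 − 1) = 1.9833/4 = 0.4958

0.50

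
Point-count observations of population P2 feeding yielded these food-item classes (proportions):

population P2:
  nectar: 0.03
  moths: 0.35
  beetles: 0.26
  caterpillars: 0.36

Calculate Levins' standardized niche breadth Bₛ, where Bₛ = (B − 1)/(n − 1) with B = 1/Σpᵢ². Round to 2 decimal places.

0.71

Σpᵢ² = 0.03² + 0.35² + 0.26² + 0.36² = 0.0009 + 0.1225 + 0.0676 + 0.1296 = 0.3206
B = 1 / 0.3206 = 3.1192
Bₛ = (B − 1)/(n − 1) = (3.1192 − 1)/(4 − 1) = 2.1192/3 = 0.7064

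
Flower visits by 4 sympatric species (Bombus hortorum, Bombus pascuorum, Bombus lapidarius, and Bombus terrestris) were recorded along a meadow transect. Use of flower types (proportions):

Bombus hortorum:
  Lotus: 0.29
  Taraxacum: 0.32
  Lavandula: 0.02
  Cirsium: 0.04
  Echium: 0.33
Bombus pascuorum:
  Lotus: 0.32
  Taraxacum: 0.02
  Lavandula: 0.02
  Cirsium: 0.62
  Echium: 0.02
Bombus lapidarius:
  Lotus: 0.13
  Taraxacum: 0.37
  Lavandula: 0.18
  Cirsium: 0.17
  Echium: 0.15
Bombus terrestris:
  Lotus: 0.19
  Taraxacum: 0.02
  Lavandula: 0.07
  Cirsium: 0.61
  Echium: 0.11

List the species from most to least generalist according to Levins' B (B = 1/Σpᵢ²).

Σp_hortᵢ² = 0.29² + 0.32² + 0.02² + 0.04² + 0.33² = 0.0841 + 0.1024 + 0.0004 + 0.0016 + 0.1089 = 0.2974
B_hort = 1 / 0.2974 = 3.3625
Σp_pascᵢ² = 0.32² + 0.02² + 0.02² + 0.62² + 0.02² = 0.1024 + 0.0004 + 0.0004 + 0.3844 + 0.0004 = 0.4880
B_pasc = 1 / 0.4880 = 2.0492
Σp_lapiᵢ² = 0.13² + 0.37² + 0.18² + 0.17² + 0.15² = 0.0169 + 0.1369 + 0.0324 + 0.0289 + 0.0225 = 0.2376
B_lapi = 1 / 0.2376 = 4.2088
Σp_terrᵢ² = 0.19² + 0.02² + 0.07² + 0.61² + 0.11² = 0.0361 + 0.0004 + 0.0049 + 0.3721 + 0.0121 = 0.4256
B_terr = 1 / 0.4256 = 2.3496
Ranking by B (broadest → narrowest): Bombus lapidarius (4.21) > Bombus hortorum (3.36) > Bombus terrestris (2.35) > Bombus pascuorum (2.05)

Bombus lapidarius > Bombus hortorum > Bombus terrestris > Bombus pascuorum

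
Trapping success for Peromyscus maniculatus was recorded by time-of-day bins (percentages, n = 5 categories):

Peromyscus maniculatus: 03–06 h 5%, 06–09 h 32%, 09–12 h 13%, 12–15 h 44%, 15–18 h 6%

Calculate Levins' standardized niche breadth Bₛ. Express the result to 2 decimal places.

0.53

Convert percentages to proportions (divide by 100).
Σpᵢ² = 0.05² + 0.32² + 0.13² + 0.44² + 0.06² = 0.0025 + 0.1024 + 0.0169 + 0.1936 + 0.0036 = 0.3190
B = 1 / 0.3190 = 3.1348
Bₛ = (B − 1)/(n − 1) = (3.1348 − 1)/(5 − 1) = 2.1348/4 = 0.5337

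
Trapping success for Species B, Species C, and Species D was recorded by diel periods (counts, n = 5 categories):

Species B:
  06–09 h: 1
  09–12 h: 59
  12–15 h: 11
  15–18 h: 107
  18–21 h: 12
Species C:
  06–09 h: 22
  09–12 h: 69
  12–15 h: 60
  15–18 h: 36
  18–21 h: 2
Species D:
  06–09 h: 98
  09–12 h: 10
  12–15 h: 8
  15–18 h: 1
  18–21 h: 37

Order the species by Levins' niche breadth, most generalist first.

Species C > Species B > Species D

Proportions for Species B (n=190): 1/190=0.0053, 59/190=0.3105, 11/190=0.0579, 107/190=0.5632, 12/190=0.0632
Proportions for Species C (n=189): 22/189=0.1164, 69/189=0.3651, 60/189=0.3175, 36/189=0.1905, 2/189=0.0106
Proportions for Species D (n=154): 98/154=0.6364, 10/154=0.0649, 8/154=0.0519, 1/154=0.0065, 37/154=0.2403
Σp_Bᵢ² = 0.0053² + 0.3105² + 0.0579² + 0.5632² + 0.0632² = 0.000028 + 0.096410 + 0.003352 + 0.317194 + 0.003994 = 0.420978
B_B = 1 / 0.420978 = 2.3754
Σp_Cᵢ² = 0.1164² + 0.3651² + 0.3175² + 0.1905² + 0.0106² = 0.013549 + 0.133298 + 0.100806 + 0.036290 + 0.000112 = 0.284055
B_C = 1 / 0.284055 = 3.5204
Σp_Dᵢ² = 0.6364² + 0.0649² + 0.0519² + 0.0065² + 0.2403² = 0.405005 + 0.004212 + 0.002694 + 0.000042 + 0.057744 = 0.469697
B_D = 1 / 0.469697 = 2.1290
Ranking by B (broadest → narrowest): Species C (3.52) > Species B (2.38) > Species D (2.13)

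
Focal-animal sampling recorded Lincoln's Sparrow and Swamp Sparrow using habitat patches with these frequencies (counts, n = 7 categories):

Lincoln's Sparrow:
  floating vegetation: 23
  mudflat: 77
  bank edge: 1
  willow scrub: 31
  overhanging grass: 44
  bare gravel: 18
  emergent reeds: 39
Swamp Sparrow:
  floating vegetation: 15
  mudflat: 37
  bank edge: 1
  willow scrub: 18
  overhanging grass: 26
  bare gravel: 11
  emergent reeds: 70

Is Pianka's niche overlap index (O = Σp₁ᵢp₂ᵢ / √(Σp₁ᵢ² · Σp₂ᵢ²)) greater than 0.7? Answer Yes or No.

Proportions for Lincoln's Sparrow (n=233): 23/233=0.0987, 77/233=0.3305, 1/233=0.0043, 31/233=0.1330, 44/233=0.1888, 18/233=0.0773, 39/233=0.1674
Proportions for Swamp Sparrow (n=178): 15/178=0.0843, 37/178=0.2079, 1/178=0.0056, 18/178=0.1011, 26/178=0.1461, 11/178=0.0618, 70/178=0.3933
Σ p₁ᵢp₂ᵢ = 0.008320 + 0.068711 + 0.000024 + 0.013446 + 0.027584 + 0.004777 + 0.065838 = 0.188700
Σp_1ᵢ² = 0.0987² + 0.3305² + 0.0043² + 0.1330² + 0.1888² + 0.0773² + 0.1674² = 0.009742 + 0.109230 + 0.000018 + 0.017689 + 0.035645 + 0.005975 + 0.028023 = 0.206322
Σp_2ᵢ² = 0.0843² + 0.2079² + 0.0056² + 0.1011² + 0.1461² + 0.0618² + 0.3933² = 0.007106 + 0.043222 + 0.000031 + 0.010221 + 0.021345 + 0.003819 + 0.154685 = 0.240429
O = 0.188700 / √(0.206322 × 0.240429) = 0.188700 / 0.2227236 = 0.8472
O = 0.8472 > 0.7 → Yes.

Yes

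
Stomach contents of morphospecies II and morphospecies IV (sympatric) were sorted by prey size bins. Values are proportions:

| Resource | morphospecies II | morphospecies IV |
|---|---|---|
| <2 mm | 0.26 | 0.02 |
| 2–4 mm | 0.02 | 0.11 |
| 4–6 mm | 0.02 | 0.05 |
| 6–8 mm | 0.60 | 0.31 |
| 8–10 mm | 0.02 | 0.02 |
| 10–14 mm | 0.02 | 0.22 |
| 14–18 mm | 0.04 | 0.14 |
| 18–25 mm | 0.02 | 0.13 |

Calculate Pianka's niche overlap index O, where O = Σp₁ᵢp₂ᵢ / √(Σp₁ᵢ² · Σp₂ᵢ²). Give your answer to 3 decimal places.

0.713

Σ p₁ᵢp₂ᵢ = 0.0052 + 0.0022 + 0.0010 + 0.1860 + 0.0004 + 0.0044 + 0.0056 + 0.0026 = 0.2074
Σp_1ᵢ² = 0.26² + 0.02² + 0.02² + 0.60² + 0.02² + 0.02² + 0.04² + 0.02² = 0.0676 + 0.0004 + 0.0004 + 0.3600 + 0.0004 + 0.0004 + 0.0016 + 0.0004 = 0.4312
Σp_2ᵢ² = 0.02² + 0.11² + 0.05² + 0.31² + 0.02² + 0.22² + 0.14² + 0.13² = 0.0004 + 0.0121 + 0.0025 + 0.0961 + 0.0004 + 0.0484 + 0.0196 + 0.0169 = 0.1964
O = 0.2074 / √(0.4312 × 0.1964) = 0.2074 / 0.291011 = 0.71269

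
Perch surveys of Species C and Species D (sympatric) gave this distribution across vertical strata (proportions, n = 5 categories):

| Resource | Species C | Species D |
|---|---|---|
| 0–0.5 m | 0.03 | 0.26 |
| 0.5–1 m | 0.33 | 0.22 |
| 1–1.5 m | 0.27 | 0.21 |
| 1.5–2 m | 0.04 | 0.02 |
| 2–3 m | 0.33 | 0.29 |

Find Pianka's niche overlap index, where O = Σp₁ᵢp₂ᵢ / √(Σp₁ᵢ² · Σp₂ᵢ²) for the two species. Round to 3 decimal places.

Σ p₁ᵢp₂ᵢ = 0.0078 + 0.0726 + 0.0567 + 0.0008 + 0.0957 = 0.2336
Σp_1ᵢ² = 0.03² + 0.33² + 0.27² + 0.04² + 0.33² = 0.0009 + 0.1089 + 0.0729 + 0.0016 + 0.1089 = 0.2932
Σp_2ᵢ² = 0.26² + 0.22² + 0.21² + 0.02² + 0.29² = 0.0676 + 0.0484 + 0.0441 + 0.0004 + 0.0841 = 0.2446
O = 0.2336 / √(0.2932 × 0.2446) = 0.2336 / 0.267800 = 0.87229

0.872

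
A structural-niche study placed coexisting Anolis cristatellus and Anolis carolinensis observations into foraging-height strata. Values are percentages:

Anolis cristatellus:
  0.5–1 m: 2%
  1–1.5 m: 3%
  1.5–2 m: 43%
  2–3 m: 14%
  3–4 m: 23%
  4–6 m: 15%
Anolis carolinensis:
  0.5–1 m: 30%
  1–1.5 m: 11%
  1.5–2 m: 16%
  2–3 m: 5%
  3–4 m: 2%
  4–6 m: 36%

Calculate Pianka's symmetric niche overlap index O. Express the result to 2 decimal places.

0.53

Convert percentages to proportions (divide by 100).
Σ p₁ᵢp₂ᵢ = 0.0060 + 0.0033 + 0.0688 + 0.0070 + 0.0046 + 0.0540 = 0.1437
Σp_1ᵢ² = 0.02² + 0.03² + 0.43² + 0.14² + 0.23² + 0.15² = 0.0004 + 0.0009 + 0.1849 + 0.0196 + 0.0529 + 0.0225 = 0.2812
Σp_2ᵢ² = 0.30² + 0.11² + 0.16² + 0.05² + 0.02² + 0.36² = 0.0900 + 0.0121 + 0.0256 + 0.0025 + 0.0004 + 0.1296 = 0.2602
O = 0.1437 / √(0.2812 × 0.2602) = 0.1437 / 0.27050 = 0.5312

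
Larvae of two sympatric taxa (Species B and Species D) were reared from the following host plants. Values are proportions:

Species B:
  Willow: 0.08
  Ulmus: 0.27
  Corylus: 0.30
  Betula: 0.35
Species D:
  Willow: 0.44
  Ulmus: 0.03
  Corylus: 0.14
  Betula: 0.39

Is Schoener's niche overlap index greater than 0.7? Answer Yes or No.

No

Σ|p₁ᵢ − p₂ᵢ| = 0.36 + 0.24 + 0.16 + 0.04 = 0.80
D = 1 − ½ × 0.80 = 1 − 0.400 = 0.6000
D = 0.6000 < 0.7 → No.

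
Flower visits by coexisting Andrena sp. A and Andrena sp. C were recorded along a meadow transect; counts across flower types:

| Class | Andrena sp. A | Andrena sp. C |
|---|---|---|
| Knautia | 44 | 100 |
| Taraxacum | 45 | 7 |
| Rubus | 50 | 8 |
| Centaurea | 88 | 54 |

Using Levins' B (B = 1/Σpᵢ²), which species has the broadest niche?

Andrena sp. A

Proportions for Andrena sp. A (n=227): 44/227=0.1938, 45/227=0.1982, 50/227=0.2203, 88/227=0.3877
Proportions for Andrena sp. C (n=169): 100/169=0.5917, 7/169=0.0414, 8/169=0.0473, 54/169=0.3195
Σp_Aᵢ² = 0.1938² + 0.1982² + 0.2203² + 0.3877² = 0.037558 + 0.039283 + 0.048532 + 0.150311 = 0.275684
B_A = 1 / 0.275684 = 3.6273
Σp_Cᵢ² = 0.5917² + 0.0414² + 0.0473² + 0.3195² = 0.350109 + 0.001714 + 0.002237 + 0.102080 = 0.456140
B_C = 1 / 0.456140 = 2.1923
Highest B → broadest niche (most generalist): Andrena sp. A (B = 3.63).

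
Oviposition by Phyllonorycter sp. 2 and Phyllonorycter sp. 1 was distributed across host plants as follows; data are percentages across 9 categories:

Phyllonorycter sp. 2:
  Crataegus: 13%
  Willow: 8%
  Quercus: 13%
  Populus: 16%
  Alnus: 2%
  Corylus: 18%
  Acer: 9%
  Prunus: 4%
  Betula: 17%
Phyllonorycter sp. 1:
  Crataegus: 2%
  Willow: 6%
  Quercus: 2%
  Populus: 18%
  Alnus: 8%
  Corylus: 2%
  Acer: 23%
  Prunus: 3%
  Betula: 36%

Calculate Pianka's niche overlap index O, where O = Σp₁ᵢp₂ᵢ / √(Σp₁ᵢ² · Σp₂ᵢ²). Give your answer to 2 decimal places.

Convert percentages to proportions (divide by 100).
Σ p₁ᵢp₂ᵢ = 0.0026 + 0.0048 + 0.0026 + 0.0288 + 0.0016 + 0.0036 + 0.0207 + 0.0012 + 0.0612 = 0.1271
Σp_1ᵢ² = 0.13² + 0.08² + 0.13² + 0.16² + 0.02² + 0.18² + 0.09² + 0.04² + 0.17² = 0.0169 + 0.0064 + 0.0169 + 0.0256 + 0.0004 + 0.0324 + 0.0081 + 0.0016 + 0.0289 = 0.1372
Σp_2ᵢ² = 0.02² + 0.06² + 0.02² + 0.18² + 0.08² + 0.02² + 0.23² + 0.03² + 0.36² = 0.0004 + 0.0036 + 0.0004 + 0.0324 + 0.0064 + 0.0004 + 0.0529 + 0.0009 + 0.1296 = 0.2270
O = 0.1271 / √(0.1372 × 0.2270) = 0.1271 / 0.17648 = 0.7202

0.72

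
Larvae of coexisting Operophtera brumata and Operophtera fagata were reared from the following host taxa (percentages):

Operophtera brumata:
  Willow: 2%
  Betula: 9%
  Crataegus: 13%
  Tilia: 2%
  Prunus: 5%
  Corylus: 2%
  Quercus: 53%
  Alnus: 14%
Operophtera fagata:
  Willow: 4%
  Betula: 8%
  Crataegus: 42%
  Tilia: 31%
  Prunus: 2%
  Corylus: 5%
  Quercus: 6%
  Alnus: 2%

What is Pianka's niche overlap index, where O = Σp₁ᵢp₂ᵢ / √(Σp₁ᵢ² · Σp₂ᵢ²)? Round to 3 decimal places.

0.343

Convert percentages to proportions (divide by 100).
Σ p₁ᵢp₂ᵢ = 0.0008 + 0.0072 + 0.0546 + 0.0062 + 0.0010 + 0.0010 + 0.0318 + 0.0028 = 0.1054
Σp_1ᵢ² = 0.02² + 0.09² + 0.13² + 0.02² + 0.05² + 0.02² + 0.53² + 0.14² = 0.0004 + 0.0081 + 0.0169 + 0.0004 + 0.0025 + 0.0004 + 0.2809 + 0.0196 = 0.3292
Σp_2ᵢ² = 0.04² + 0.08² + 0.42² + 0.31² + 0.02² + 0.05² + 0.06² + 0.02² = 0.0016 + 0.0064 + 0.1764 + 0.0961 + 0.0004 + 0.0025 + 0.0036 + 0.0004 = 0.2874
O = 0.1054 / √(0.3292 × 0.2874) = 0.1054 / 0.307591 = 0.34266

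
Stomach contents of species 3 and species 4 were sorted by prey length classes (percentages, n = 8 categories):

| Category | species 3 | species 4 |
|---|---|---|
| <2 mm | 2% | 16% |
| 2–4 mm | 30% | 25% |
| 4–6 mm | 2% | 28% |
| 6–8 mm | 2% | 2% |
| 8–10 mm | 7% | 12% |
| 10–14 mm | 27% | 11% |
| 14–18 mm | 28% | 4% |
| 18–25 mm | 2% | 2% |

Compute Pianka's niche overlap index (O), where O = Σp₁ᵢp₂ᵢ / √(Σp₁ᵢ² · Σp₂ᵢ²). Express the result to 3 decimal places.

0.609

Convert percentages to proportions (divide by 100).
Σ p₁ᵢp₂ᵢ = 0.0032 + 0.0750 + 0.0056 + 0.0004 + 0.0084 + 0.0297 + 0.0112 + 0.0004 = 0.1339
Σp_1ᵢ² = 0.02² + 0.30² + 0.02² + 0.02² + 0.07² + 0.27² + 0.28² + 0.02² = 0.0004 + 0.0900 + 0.0004 + 0.0004 + 0.0049 + 0.0729 + 0.0784 + 0.0004 = 0.2478
Σp_2ᵢ² = 0.16² + 0.25² + 0.28² + 0.02² + 0.12² + 0.11² + 0.04² + 0.02² = 0.0256 + 0.0625 + 0.0784 + 0.0004 + 0.0144 + 0.0121 + 0.0016 + 0.0004 = 0.1954
O = 0.1339 / √(0.2478 × 0.1954) = 0.1339 / 0.220046 = 0.60851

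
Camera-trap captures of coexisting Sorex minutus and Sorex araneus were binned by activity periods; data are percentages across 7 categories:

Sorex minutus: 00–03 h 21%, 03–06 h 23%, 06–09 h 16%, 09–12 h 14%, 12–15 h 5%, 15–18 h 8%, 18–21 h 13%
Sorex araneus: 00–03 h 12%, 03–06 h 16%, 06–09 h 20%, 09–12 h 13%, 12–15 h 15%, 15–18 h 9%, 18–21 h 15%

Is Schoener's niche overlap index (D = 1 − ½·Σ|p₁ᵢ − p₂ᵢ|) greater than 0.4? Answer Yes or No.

Convert percentages to proportions (divide by 100).
Σ|p₁ᵢ − p₂ᵢ| = 0.09 + 0.07 + 0.04 + 0.01 + 0.10 + 0.01 + 0.02 = 0.34
D = 1 − ½ × 0.34 = 1 − 0.170 = 0.8300
D = 0.8300 > 0.4 → Yes.

Yes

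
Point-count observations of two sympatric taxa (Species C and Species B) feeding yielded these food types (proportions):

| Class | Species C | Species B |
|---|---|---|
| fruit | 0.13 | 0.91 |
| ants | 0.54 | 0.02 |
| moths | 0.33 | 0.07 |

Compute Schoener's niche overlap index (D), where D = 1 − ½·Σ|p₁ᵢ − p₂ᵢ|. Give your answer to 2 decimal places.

0.22

Σ|p₁ᵢ − p₂ᵢ| = 0.78 + 0.52 + 0.26 = 1.56
D = 1 − ½ × 1.56 = 1 − 0.780 = 0.2200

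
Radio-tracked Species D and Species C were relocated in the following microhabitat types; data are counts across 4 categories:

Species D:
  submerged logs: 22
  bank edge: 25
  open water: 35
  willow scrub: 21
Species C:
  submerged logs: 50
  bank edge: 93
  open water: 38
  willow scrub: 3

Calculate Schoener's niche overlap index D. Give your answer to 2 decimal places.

Proportions for Species D (n=103): 22/103=0.2136, 25/103=0.2427, 35/103=0.3398, 21/103=0.2039
Proportions for Species C (n=184): 50/184=0.2717, 93/184=0.5054, 38/184=0.2065, 3/184=0.0163
Σ|p₁ᵢ − p₂ᵢ| = 0.0581 + 0.2627 + 0.1333 + 0.1876 = 0.6417
D = 1 − ½ × 0.6417 = 1 − 0.32085 = 0.67915

0.68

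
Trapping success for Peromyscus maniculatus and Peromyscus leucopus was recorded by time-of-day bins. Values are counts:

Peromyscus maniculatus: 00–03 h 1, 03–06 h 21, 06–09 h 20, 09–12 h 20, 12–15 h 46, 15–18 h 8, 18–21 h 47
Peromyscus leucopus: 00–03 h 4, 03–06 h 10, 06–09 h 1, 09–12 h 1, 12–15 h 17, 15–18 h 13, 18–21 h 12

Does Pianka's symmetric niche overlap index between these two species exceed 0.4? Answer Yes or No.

Proportions for Peromyscus maniculatus (n=163): 1/163=0.0061, 21/163=0.1288, 20/163=0.1227, 20/163=0.1227, 46/163=0.2822, 8/163=0.0491, 47/163=0.2883
Proportions for Peromyscus leucopus (n=58): 4/58=0.0690, 10/58=0.1724, 1/58=0.0172, 1/58=0.0172, 17/58=0.2931, 13/58=0.2241, 12/58=0.2069
Σ p₁ᵢp₂ᵢ = 0.000421 + 0.022205 + 0.002110 + 0.002110 + 0.082713 + 0.011003 + 0.059649 = 0.180211
Σp_1ᵢ² = 0.0061² + 0.1288² + 0.1227² + 0.1227² + 0.2822² + 0.0491² + 0.2883² = 0.000037 + 0.016589 + 0.015055 + 0.015055 + 0.079637 + 0.002411 + 0.083117 = 0.211901
Σp_2ᵢ² = 0.0690² + 0.1724² + 0.0172² + 0.0172² + 0.2931² + 0.2241² + 0.2069² = 0.004761 + 0.029722 + 0.000296 + 0.000296 + 0.085908 + 0.050221 + 0.042808 = 0.214012
O = 0.180211 / √(0.211901 × 0.214012) = 0.180211 / 0.2129539 = 0.8462
O = 0.8462 > 0.4 → Yes.

Yes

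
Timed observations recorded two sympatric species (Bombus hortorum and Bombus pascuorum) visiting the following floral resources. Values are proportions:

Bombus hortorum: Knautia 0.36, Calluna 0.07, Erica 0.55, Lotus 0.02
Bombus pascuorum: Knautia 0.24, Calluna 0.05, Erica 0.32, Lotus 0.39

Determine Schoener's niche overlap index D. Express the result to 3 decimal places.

Σ|p₁ᵢ − p₂ᵢ| = 0.12 + 0.02 + 0.23 + 0.37 = 0.74
D = 1 − ½ × 0.74 = 1 − 0.370 = 0.63000

0.630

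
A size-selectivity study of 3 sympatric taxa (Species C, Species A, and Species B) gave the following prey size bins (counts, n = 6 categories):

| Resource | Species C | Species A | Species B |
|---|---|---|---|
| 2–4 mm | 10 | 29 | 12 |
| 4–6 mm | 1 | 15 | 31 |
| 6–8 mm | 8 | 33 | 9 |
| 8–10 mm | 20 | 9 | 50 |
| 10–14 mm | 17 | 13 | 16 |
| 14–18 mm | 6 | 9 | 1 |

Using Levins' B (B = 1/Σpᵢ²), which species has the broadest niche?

Proportions for Species C (n=62): 10/62=0.1613, 1/62=0.0161, 8/62=0.1290, 20/62=0.3226, 17/62=0.2742, 6/62=0.0968
Proportions for Species A (n=108): 29/108=0.2685, 15/108=0.1389, 33/108=0.3056, 9/108=0.0833, 13/108=0.1204, 9/108=0.0833
Proportions for Species B (n=119): 12/119=0.1008, 31/119=0.2605, 9/119=0.0756, 50/119=0.4202, 16/119=0.1345, 1/119=0.0084
Σp_Cᵢ² = 0.1613² + 0.0161² + 0.1290² + 0.3226² + 0.2742² + 0.0968² = 0.026018 + 0.000259 + 0.016641 + 0.104071 + 0.075186 + 0.009370 = 0.231545
B_C = 1 / 0.231545 = 4.3188
Σp_Aᵢ² = 0.2685² + 0.1389² + 0.3056² + 0.0833² + 0.1204² + 0.0833² = 0.072092 + 0.019293 + 0.093391 + 0.006939 + 0.014496 + 0.006939 = 0.213150
B_A = 1 / 0.213150 = 4.6915
Σp_Bᵢ² = 0.1008² + 0.2605² + 0.0756² + 0.4202² + 0.1345² + 0.0084² = 0.010161 + 0.067860 + 0.005715 + 0.176568 + 0.018090 + 0.000071 = 0.278465
B_B = 1 / 0.278465 = 3.5911
Highest B → broadest niche (most generalist): Species A (B = 4.69).

Species A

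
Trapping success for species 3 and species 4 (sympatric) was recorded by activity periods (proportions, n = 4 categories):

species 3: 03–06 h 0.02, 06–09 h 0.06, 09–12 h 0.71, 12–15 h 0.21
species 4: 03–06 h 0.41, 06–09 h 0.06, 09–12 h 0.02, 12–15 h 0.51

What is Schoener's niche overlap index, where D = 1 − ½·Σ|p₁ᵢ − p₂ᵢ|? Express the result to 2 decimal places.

Σ|p₁ᵢ − p₂ᵢ| = 0.39 + 0.00 + 0.69 + 0.30 = 1.38
D = 1 − ½ × 1.38 = 1 − 0.690 = 0.3100

0.31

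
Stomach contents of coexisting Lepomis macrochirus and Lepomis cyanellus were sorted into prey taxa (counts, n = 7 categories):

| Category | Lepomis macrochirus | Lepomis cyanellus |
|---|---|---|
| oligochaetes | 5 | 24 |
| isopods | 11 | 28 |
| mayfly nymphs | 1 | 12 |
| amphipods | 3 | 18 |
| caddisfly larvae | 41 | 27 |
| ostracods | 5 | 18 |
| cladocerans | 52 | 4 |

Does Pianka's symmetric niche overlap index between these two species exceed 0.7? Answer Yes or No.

No

Proportions for Lepomis macrochirus (n=118): 5/118=0.0424, 11/118=0.0932, 1/118=0.0085, 3/118=0.0254, 41/118=0.3475, 5/118=0.0424, 52/118=0.4407
Proportions for Lepomis cyanellus (n=131): 24/131=0.1832, 28/131=0.2137, 12/131=0.0916, 18/131=0.1374, 27/131=0.2061, 18/131=0.1374, 4/131=0.0305
Σ p₁ᵢp₂ᵢ = 0.007768 + 0.019917 + 0.000779 + 0.003490 + 0.071620 + 0.005826 + 0.013441 = 0.122841
Σp_1ᵢ² = 0.0424² + 0.0932² + 0.0085² + 0.0254² + 0.3475² + 0.0424² + 0.4407² = 0.001798 + 0.008686 + 0.000072 + 0.000645 + 0.120756 + 0.001798 + 0.194216 = 0.327971
Σp_2ᵢ² = 0.1832² + 0.2137² + 0.0916² + 0.1374² + 0.2061² + 0.1374² + 0.0305² = 0.033562 + 0.045668 + 0.008391 + 0.018879 + 0.042477 + 0.018879 + 0.000930 = 0.168786
O = 0.122841 / √(0.327971 × 0.168786) = 0.122841 / 0.2352805 = 0.5221
O = 0.5221 < 0.7 → No.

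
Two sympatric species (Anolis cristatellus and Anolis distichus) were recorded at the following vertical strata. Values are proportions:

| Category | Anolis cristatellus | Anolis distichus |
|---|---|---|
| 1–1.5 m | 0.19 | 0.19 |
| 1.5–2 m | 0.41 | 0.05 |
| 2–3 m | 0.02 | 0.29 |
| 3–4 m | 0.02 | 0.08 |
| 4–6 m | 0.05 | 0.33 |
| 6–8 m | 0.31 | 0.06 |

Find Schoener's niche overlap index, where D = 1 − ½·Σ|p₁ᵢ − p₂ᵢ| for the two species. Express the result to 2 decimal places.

0.39

Σ|p₁ᵢ − p₂ᵢ| = 0.00 + 0.36 + 0.27 + 0.06 + 0.28 + 0.25 = 1.22
D = 1 − ½ × 1.22 = 1 − 0.610 = 0.3900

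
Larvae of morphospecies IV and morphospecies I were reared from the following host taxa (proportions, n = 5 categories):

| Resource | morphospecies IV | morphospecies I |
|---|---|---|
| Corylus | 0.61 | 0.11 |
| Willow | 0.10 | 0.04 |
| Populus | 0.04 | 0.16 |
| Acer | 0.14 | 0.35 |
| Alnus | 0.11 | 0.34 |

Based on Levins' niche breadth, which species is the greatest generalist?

morphospecies I

Σp_IVᵢ² = 0.61² + 0.10² + 0.04² + 0.14² + 0.11² = 0.3721 + 0.0100 + 0.0016 + 0.0196 + 0.0121 = 0.4154
B_IV = 1 / 0.4154 = 2.4073
Σp_Iᵢ² = 0.11² + 0.04² + 0.16² + 0.35² + 0.34² = 0.0121 + 0.0016 + 0.0256 + 0.1225 + 0.1156 = 0.2774
B_I = 1 / 0.2774 = 3.6049
Highest B → broadest niche (most generalist): morphospecies I (B = 3.60).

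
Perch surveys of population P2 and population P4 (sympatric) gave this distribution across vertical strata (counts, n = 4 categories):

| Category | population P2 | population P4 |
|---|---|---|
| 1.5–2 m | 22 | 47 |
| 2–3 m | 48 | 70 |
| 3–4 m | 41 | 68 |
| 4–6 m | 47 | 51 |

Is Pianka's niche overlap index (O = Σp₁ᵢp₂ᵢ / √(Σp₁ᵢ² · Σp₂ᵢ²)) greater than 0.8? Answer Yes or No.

Proportions for population P2 (n=158): 22/158=0.1392, 48/158=0.3038, 41/158=0.2595, 47/158=0.2975
Proportions for population P4 (n=236): 47/236=0.1992, 70/236=0.2966, 68/236=0.2881, 51/236=0.2161
Σ p₁ᵢp₂ᵢ = 0.027729 + 0.090107 + 0.074762 + 0.064290 = 0.256888
Σp_1ᵢ² = 0.1392² + 0.3038² + 0.2595² + 0.2975² = 0.019377 + 0.092294 + 0.067340 + 0.088506 = 0.267517
Σp_2ᵢ² = 0.1992² + 0.2966² + 0.2881² + 0.2161² = 0.039681 + 0.087972 + 0.083002 + 0.046699 = 0.257354
O = 0.256888 / √(0.267517 × 0.257354) = 0.256888 / 0.2623863 = 0.9790
O = 0.9790 > 0.8 → Yes.

Yes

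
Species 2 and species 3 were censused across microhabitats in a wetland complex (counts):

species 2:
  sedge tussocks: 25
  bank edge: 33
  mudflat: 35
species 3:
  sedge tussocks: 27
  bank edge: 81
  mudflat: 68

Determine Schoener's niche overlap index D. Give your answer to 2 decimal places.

0.88

Proportions for species 2 (n=93): 25/93=0.2688, 33/93=0.3548, 35/93=0.3763
Proportions for species 3 (n=176): 27/176=0.1534, 81/176=0.4602, 68/176=0.3864
Σ|p₁ᵢ − p₂ᵢ| = 0.1154 + 0.1054 + 0.0101 = 0.2309
D = 1 − ½ × 0.2309 = 1 − 0.11545 = 0.88455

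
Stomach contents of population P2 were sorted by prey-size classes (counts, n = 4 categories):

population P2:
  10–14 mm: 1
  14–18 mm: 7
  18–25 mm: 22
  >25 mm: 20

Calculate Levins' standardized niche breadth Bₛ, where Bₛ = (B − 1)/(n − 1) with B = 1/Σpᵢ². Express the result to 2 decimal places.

Proportions for population P2 (n=50): 1/50=0.0200, 7/50=0.1400, 22/50=0.4400, 20/50=0.4000
Σpᵢ² = 0.0200² + 0.1400² + 0.4400² + 0.4000² = 0.000400 + 0.019600 + 0.193600 + 0.160000 = 0.373600
B = 1 / 0.373600 = 2.6767
Bₛ = (B − 1)/(n − 1) = (2.6767 − 1)/(4 − 1) = 1.6767/3 = 0.5589

0.56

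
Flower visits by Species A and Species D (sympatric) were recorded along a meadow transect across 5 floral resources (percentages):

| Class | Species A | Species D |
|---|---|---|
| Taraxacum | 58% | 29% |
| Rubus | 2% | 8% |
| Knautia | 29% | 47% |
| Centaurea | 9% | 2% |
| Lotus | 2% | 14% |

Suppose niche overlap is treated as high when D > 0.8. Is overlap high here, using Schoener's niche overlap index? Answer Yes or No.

No

Convert percentages to proportions (divide by 100).
Σ|p₁ᵢ − p₂ᵢ| = 0.29 + 0.06 + 0.18 + 0.07 + 0.12 = 0.72
D = 1 − ½ × 0.72 = 1 − 0.360 = 0.6400
D = 0.6400 < 0.8 → No.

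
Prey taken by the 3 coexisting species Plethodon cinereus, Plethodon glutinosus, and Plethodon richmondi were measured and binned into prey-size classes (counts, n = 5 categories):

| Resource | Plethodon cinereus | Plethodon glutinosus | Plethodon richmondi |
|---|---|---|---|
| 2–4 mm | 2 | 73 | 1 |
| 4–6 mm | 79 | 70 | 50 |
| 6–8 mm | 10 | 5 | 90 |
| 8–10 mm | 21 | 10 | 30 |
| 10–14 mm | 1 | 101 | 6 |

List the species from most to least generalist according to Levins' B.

Proportions for Plethodon cinereus (n=113): 2/113=0.0177, 79/113=0.6991, 10/113=0.0885, 21/113=0.1858, 1/113=0.0088
Proportions for Plethodon glutinosus (n=259): 73/259=0.2819, 70/259=0.2703, 5/259=0.0193, 10/259=0.0386, 101/259=0.3900
Proportions for Plethodon richmondi (n=177): 1/177=0.0056, 50/177=0.2825, 90/177=0.5085, 30/177=0.1695, 6/177=0.0339
Σp_cineᵢ² = 0.0177² + 0.6991² + 0.0885² + 0.1858² + 0.0088² = 0.000313 + 0.488741 + 0.007832 + 0.034522 + 0.000077 = 0.531485
B_cine = 1 / 0.531485 = 1.8815
Σp_glutᵢ² = 0.2819² + 0.2703² + 0.0193² + 0.0386² + 0.3900² = 0.079468 + 0.073062 + 0.000372 + 0.001490 + 0.152100 = 0.306492
B_glut = 1 / 0.306492 = 3.2627
Σp_richᵢ² = 0.0056² + 0.2825² + 0.5085² + 0.1695² + 0.0339² = 0.000031 + 0.079806 + 0.258572 + 0.028730 + 0.001149 = 0.368288
B_rich = 1 / 0.368288 = 2.7153
Ranking by B (broadest → narrowest): Plethodon glutinosus (3.26) > Plethodon richmondi (2.72) > Plethodon cinereus (1.88)

Plethodon glutinosus > Plethodon richmondi > Plethodon cinereus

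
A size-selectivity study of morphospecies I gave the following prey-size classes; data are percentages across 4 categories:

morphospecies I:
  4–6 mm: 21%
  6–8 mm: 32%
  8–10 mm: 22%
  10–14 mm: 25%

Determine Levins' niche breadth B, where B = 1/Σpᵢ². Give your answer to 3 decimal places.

Convert percentages to proportions (divide by 100).
Σpᵢ² = 0.21² + 0.32² + 0.22² + 0.25² = 0.0441 + 0.1024 + 0.0484 + 0.0625 = 0.2574
B = 1 / 0.2574 = 3.88500

3.885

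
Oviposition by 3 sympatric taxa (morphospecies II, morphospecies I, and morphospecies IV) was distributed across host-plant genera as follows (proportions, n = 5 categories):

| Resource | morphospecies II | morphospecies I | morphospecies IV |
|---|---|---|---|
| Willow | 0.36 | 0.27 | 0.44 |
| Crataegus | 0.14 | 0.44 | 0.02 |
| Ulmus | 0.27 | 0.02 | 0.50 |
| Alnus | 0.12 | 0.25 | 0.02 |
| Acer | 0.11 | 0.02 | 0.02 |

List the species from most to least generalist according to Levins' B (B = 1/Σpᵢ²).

Σp_IIᵢ² = 0.36² + 0.14² + 0.27² + 0.12² + 0.11² = 0.1296 + 0.0196 + 0.0729 + 0.0144 + 0.0121 = 0.2486
B_II = 1 / 0.2486 = 4.0225
Σp_Iᵢ² = 0.27² + 0.44² + 0.02² + 0.25² + 0.02² = 0.0729 + 0.1936 + 0.0004 + 0.0625 + 0.0004 = 0.3298
B_I = 1 / 0.3298 = 3.0321
Σp_IVᵢ² = 0.44² + 0.02² + 0.50² + 0.02² + 0.02² = 0.1936 + 0.0004 + 0.2500 + 0.0004 + 0.0004 = 0.4448
B_IV = 1 / 0.4448 = 2.2482
Ranking by B (broadest → narrowest): morphospecies II (4.02) > morphospecies I (3.03) > morphospecies IV (2.25)

morphospecies II > morphospecies I > morphospecies IV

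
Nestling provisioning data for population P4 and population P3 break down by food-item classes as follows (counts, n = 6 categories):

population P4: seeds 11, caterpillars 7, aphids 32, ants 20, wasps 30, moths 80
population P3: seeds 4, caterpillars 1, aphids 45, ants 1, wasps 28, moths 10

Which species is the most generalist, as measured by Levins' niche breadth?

Proportions for population P4 (n=180): 11/180=0.0611, 7/180=0.0389, 32/180=0.1778, 20/180=0.1111, 30/180=0.1667, 80/180=0.4444
Proportions for population P3 (n=89): 4/89=0.0449, 1/89=0.0112, 45/89=0.5056, 1/89=0.0112, 28/89=0.3146, 10/89=0.1124
Σp_P4ᵢ² = 0.0611² + 0.0389² + 0.1778² + 0.1111² + 0.1667² + 0.4444² = 0.003733 + 0.001513 + 0.031613 + 0.012343 + 0.027789 + 0.197491 = 0.274482
B_P4 = 1 / 0.274482 = 3.6432
Σp_P3ᵢ² = 0.0449² + 0.0112² + 0.5056² + 0.0112² + 0.3146² + 0.1124² = 0.002016 + 0.000125 + 0.255631 + 0.000125 + 0.098973 + 0.012634 = 0.369504
B_P3 = 1 / 0.369504 = 2.7063
Highest B → broadest niche (most generalist): population P4 (B = 3.64).

population P4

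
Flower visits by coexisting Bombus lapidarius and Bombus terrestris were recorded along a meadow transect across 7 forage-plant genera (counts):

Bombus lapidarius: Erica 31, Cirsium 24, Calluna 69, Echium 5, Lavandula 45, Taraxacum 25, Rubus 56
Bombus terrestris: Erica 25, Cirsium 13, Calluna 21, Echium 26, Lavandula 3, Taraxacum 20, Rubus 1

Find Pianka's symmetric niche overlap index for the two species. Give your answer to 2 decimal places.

0.63

Proportions for Bombus lapidarius (n=255): 31/255=0.1216, 24/255=0.0941, 69/255=0.2706, 5/255=0.0196, 45/255=0.1765, 25/255=0.0980, 56/255=0.2196
Proportions for Bombus terrestris (n=109): 25/109=0.2294, 13/109=0.1193, 21/109=0.1927, 26/109=0.2385, 3/109=0.0275, 20/109=0.1835, 1/109=0.0092
Σ p₁ᵢp₂ᵢ = 0.027895 + 0.011226 + 0.052145 + 0.004675 + 0.004854 + 0.017983 + 0.002020 = 0.120798
Σp_1ᵢ² = 0.1216² + 0.0941² + 0.2706² + 0.0196² + 0.1765² + 0.0980² + 0.2196² = 0.014787 + 0.008855 + 0.073224 + 0.000384 + 0.031152 + 0.009604 + 0.048224 = 0.186230
Σp_2ᵢ² = 0.2294² + 0.1193² + 0.1927² + 0.2385² + 0.0275² + 0.1835² + 0.0092² = 0.052624 + 0.014232 + 0.037133 + 0.056882 + 0.000756 + 0.033672 + 0.000085 = 0.195384
O = 0.120798 / √(0.186230 × 0.195384) = 0.120798 / 0.1907521 = 0.6333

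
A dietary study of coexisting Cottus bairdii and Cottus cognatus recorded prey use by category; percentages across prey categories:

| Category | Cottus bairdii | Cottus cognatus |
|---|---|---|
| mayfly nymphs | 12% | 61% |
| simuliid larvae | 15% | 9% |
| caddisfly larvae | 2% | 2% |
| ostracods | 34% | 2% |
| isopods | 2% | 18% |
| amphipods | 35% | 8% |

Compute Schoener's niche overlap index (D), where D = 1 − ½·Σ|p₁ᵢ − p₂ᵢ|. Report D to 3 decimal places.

0.350

Convert percentages to proportions (divide by 100).
Σ|p₁ᵢ − p₂ᵢ| = 0.49 + 0.06 + 0.00 + 0.32 + 0.16 + 0.27 = 1.30
D = 1 − ½ × 1.30 = 1 − 0.650 = 0.35000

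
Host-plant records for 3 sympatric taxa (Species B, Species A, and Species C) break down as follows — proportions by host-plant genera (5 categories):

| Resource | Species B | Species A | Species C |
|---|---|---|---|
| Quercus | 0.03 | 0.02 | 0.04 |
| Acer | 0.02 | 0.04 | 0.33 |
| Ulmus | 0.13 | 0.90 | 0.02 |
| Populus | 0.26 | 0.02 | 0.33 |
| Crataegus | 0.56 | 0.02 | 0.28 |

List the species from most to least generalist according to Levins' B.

Σp_Bᵢ² = 0.03² + 0.02² + 0.13² + 0.26² + 0.56² = 0.0009 + 0.0004 + 0.0169 + 0.0676 + 0.3136 = 0.3994
B_B = 1 / 0.3994 = 2.5038
Σp_Aᵢ² = 0.02² + 0.04² + 0.90² + 0.02² + 0.02² = 0.0004 + 0.0016 + 0.8100 + 0.0004 + 0.0004 = 0.8128
B_A = 1 / 0.8128 = 1.2303
Σp_Cᵢ² = 0.04² + 0.33² + 0.02² + 0.33² + 0.28² = 0.0016 + 0.1089 + 0.0004 + 0.1089 + 0.0784 = 0.2982
B_C = 1 / 0.2982 = 3.3535
Ranking by B (broadest → narrowest): Species C (3.35) > Species B (2.50) > Species A (1.23)

Species C > Species B > Species A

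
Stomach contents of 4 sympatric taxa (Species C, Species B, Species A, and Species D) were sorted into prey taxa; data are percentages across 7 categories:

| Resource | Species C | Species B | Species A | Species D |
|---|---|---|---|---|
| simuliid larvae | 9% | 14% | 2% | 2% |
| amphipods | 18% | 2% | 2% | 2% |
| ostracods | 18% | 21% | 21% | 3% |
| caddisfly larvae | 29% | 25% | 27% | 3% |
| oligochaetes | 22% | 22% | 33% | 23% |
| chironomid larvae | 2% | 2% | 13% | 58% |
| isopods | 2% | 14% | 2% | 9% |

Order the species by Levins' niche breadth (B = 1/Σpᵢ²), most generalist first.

Convert percentages to proportions (divide by 100).
Σp_Cᵢ² = 0.09² + 0.18² + 0.18² + 0.29² + 0.22² + 0.02² + 0.02² = 0.0081 + 0.0324 + 0.0324 + 0.0841 + 0.0484 + 0.0004 + 0.0004 = 0.2062
B_C = 1 / 0.2062 = 4.8497
Σp_Bᵢ² = 0.14² + 0.02² + 0.21² + 0.25² + 0.22² + 0.02² + 0.14² = 0.0196 + 0.0004 + 0.0441 + 0.0625 + 0.0484 + 0.0004 + 0.0196 = 0.1950
B_B = 1 / 0.1950 = 5.1282
Σp_Aᵢ² = 0.02² + 0.02² + 0.21² + 0.27² + 0.33² + 0.13² + 0.02² = 0.0004 + 0.0004 + 0.0441 + 0.0729 + 0.1089 + 0.0169 + 0.0004 = 0.2440
B_A = 1 / 0.2440 = 4.0984
Σp_Dᵢ² = 0.02² + 0.02² + 0.03² + 0.03² + 0.23² + 0.58² + 0.09² = 0.0004 + 0.0004 + 0.0009 + 0.0009 + 0.0529 + 0.3364 + 0.0081 = 0.4000
B_D = 1 / 0.4000 = 2.5000
Ranking by B (broadest → narrowest): Species B (5.13) > Species C (4.85) > Species A (4.10) > Species D (2.50)

Species B > Species C > Species A > Species D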